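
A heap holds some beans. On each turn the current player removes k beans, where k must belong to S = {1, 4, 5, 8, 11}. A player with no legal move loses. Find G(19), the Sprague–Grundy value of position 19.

1

n :  0  1  2  3  4  5  6  7  8  9 10 11 12 13 14 15 16 17 18 19
G :  0  1  0  1  2  3  2  3  4  0  1  4  0  1  3  0  1  3  0  1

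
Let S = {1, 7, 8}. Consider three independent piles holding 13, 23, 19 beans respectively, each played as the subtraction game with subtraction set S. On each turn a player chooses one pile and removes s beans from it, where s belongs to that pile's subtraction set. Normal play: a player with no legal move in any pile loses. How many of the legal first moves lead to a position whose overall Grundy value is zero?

All piles use S = {1, 7, 8}:
n :  0  1  2  3  4  5  6  7  8  9 10 11 12 13 14 15 16 17 18 19 20 21 22 23
G :  0  1  0  1  0  1  0  1  2  3  2  3  2  3  2  0  1  0  1  0  1  0  1  2
Pile A: G(13) = 3.
Pile B: G(23) = 2.
Pile C: G(19) = 0.
Combined Grundy value = 3 ⊕ 2 ⊕ 0 = 1.
A winning move leaves total XOR = 0, i.e. changes one component's Grundy value g to g ⊕ X where X is the current total.
Pile A: need g' = 3⊕1 = 2. Options: 13−1→G=2, 13−7→G=0, 13−8→G=1. Hits: 1.
Pile B: need g' = 2⊕1 = 3. Options: 23−1→G=1, 23−7→G=1, 23−8→G=0. Hits: 0.
Pile C: need g' = 0⊕1 = 1. Options: 19−1→G=1, 19−7→G=2, 19−8→G=3. Hits: 1.

2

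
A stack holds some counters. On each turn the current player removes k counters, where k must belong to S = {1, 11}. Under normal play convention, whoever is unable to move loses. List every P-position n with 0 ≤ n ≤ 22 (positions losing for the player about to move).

G(0) = 0
G(1) = mex{0} = 1
G(2) = mex{1} = 0
G(3) = mex{0} = 1
G(4) = mex{1} = 0
G(5) = mex{0} = 1
G(6) = mex{1} = 0
G(7) = mex{0} = 1
G(8) = mex{1} = 0
G(9) = mex{0} = 1
G(10) = mex{1} = 0
G(11) = mex{0,0} = 1
G(12) = mex{1,1} = 0
G(13) = mex{0,0} = 1
G(14) = mex{1,1} = 0
G(15) = mex{0,0} = 1
G(16) = mex{1,1} = 0
G(17) = mex{0,0} = 1
G(18) = mex{1,1} = 0
G(19) = mex{0,0} = 1
G(20) = mex{1,1} = 0
G(21) = mex{0,0} = 1
G(22) = mex{1,1} = 0
P-positions are exactly the n with G(n) = 0.

0, 2, 4, 6, 8, 10, 12, 14, 16, 18, 20, 22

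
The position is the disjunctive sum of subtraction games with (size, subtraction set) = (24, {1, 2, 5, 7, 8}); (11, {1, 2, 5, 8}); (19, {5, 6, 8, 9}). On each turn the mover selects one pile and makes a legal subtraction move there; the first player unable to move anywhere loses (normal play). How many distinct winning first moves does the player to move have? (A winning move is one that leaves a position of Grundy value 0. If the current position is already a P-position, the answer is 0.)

Pile A, S = {1, 2, 5, 7, 8}:
G(0) = 0
G(1) = mex{0} = 1
G(2) = mex{1,0} = 2
G(3) = mex{2,1} = 0
G(4) = mex{0,2} = 1
G(5) = mex{1,0,0} = 2
G(6) = mex{2,1,1} = 0
G(7) = mex{0,2,2,0} = 1
G(8) = mex{1,0,0,1,0} = 2
G(9) = mex{2,1,1,2,1} = 0
G(10) = mex{0,2,2,0,2} = 1
G(11) = mex{1,0,0,1,0} = 2
G(12) = mex{2,1,1,2,1} = 0
G(13) = mex{0,2,2,0,2} = 1
G(14) = mex{1,0,0,1,0} = 2
G(15) = mex{2,1,1,2,1} = 0
G(16) = mex{0,2,2,0,2} = 1
G(17) = mex{1,0,0,1,0} = 2
G(18) = mex{2,1,1,2,1} = 0
G(19) = mex{0,2,2,0,2} = 1
G(20) = mex{1,0,0,1,0} = 2
G(21) = mex{2,1,1,2,1} = 0
G(22) = mex{0,2,2,0,2} = 1
G(23) = mex{1,0,0,1,0} = 2
G(24) = mex{2,1,1,2,1} = 0
G_A(24) = 0.
Pile B, S = {1, 2, 5, 8}:
G(0) = 0
G(1) = mex{0} = 1
G(2) = mex{1,0} = 2
G(3) = mex{2,1} = 0
G(4) = mex{0,2} = 1
G(5) = mex{1,0,0} = 2
G(6) = mex{2,1,1} = 0
G(7) = mex{0,2,2} = 1
G(8) = mex{1,0,0,0} = 2
G(9) = mex{2,1,1,1} = 0
G(10) = mex{0,2,2,2} = 1
G(11) = mex{1,0,0,0} = 2
G_B(11) = 2.
Pile C, S = {5, 6, 8, 9}:
G(0) = 0
G(1) = mex{} = 0
G(2) = mex{} = 0
G(3) = mex{} = 0
G(4) = mex{} = 0
G(5) = mex{0} = 1
G(6) = mex{0,0} = 1
G(7) = mex{0,0} = 1
G(8) = mex{0,0,0} = 1
G(9) = mex{0,0,0,0} = 1
G(10) = mex{1,0,0,0} = 2
G(11) = mex{1,1,0,0} = 2
G(12) = mex{1,1,0,0} = 2
G(13) = mex{1,1,1,0} = 2
G(14) = mex{1,1,1,1} = 0
G(15) = mex{2,1,1,1} = 0
G(16) = mex{2,2,1,1} = 0
G(17) = mex{2,2,1,1} = 0
G(18) = mex{2,2,2,1} = 0
G(19) = mex{0,2,2,2} = 1
G_C(19) = 1.
Combined Grundy value = 0 ⊕ 2 ⊕ 1 = 3.
A winning move leaves total XOR = 0, i.e. changes one component's Grundy value g to g ⊕ X where X is the current total.
Pile A: need g' = 0⊕3 = 3. Options: 24−1→G=2, 24−2→G=1, 24−5→G=1, 24−7→G=2, 24−8→G=1. Hits: 0.
Pile B: need g' = 2⊕3 = 1. Options: 11−1→G=1, 11−2→G=0, 11−5→G=0, 11−8→G=0. Hits: 1.
Pile C: need g' = 1⊕3 = 2. Options: 19−5→G=0, 19−6→G=2, 19−8→G=2, 19−9→G=2. Hits: 3.

4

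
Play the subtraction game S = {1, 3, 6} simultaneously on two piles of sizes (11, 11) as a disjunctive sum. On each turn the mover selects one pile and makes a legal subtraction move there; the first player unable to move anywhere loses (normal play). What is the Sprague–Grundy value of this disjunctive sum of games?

0

All piles use S = {1, 3, 6}:
n :  0  1  2  3  4  5  6  7  8  9 10 11
G :  0  1  0  1  0  1  2  3  2  0  1  0
Pile A: G(11) = 0.
Pile B: G(11) = 0.
Combined Grundy value = 0 ⊕ 0 = 0.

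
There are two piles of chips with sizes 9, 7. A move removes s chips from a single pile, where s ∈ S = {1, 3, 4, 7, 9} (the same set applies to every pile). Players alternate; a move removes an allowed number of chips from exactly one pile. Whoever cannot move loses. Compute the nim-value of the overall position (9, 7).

All piles use S = {1, 3, 4, 7, 9}:
G(0) = 0
G(1) = mex{0} = 1
G(2) = mex{1} = 0
G(3) = mex{0,0} = 1
G(4) = mex{1,1,0} = 2
G(5) = mex{2,0,1} = 3
G(6) = mex{3,1,0} = 2
G(7) = mex{2,2,1,0} = 3
G(8) = mex{3,3,2,1} = 0
G(9) = mex{0,2,3,0,0} = 1
Pile A: G(9) = 1.
Pile B: G(7) = 3.
Combined Grundy value = 1 ⊕ 3 = 2.

2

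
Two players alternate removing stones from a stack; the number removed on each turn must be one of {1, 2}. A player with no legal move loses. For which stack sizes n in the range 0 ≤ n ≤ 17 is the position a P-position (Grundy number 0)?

0, 3, 6, 9, 12, 15

n :  0  1  2  3  4  5  6  7  8  9 10 11 12 13 14 15 16 17
G :  0  1  2  0  1  2  0  1  2  0  1  2  0  1  2  0  1  2
P-positions are exactly the n with G(n) = 0.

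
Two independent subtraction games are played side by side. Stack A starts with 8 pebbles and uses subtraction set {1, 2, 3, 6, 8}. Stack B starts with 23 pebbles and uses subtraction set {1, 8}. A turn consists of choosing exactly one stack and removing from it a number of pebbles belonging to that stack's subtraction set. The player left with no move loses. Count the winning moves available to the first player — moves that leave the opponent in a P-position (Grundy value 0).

1

Stack A, S = {1, 2, 3, 6, 8}:
G(0) = 0
G(1) = mex{0} = 1
G(2) = mex{1,0} = 2
G(3) = mex{2,1,0} = 3
G(4) = mex{3,2,1} = 0
G(5) = mex{0,3,2} = 1
G(6) = mex{1,0,3,0} = 2
G(7) = mex{2,1,0,1} = 3
G(8) = mex{3,2,1,2,0} = 4
G_A(8) = 4.
Stack B, S = {1, 8}:
n :  0  1  2  3  4  5  6  7  8  9 10 11 12 13 14 15 16 17 18 19 20 21 22 23
G :  0  1  0  1  0  1  0  1  2  0  1  0  1  0  1  0  1  2  0  1  0  1  0  1
G_B(23) = 1.
Combined Grundy value = 4 ⊕ 1 = 5.
A winning move leaves total XOR = 0, i.e. changes one component's Grundy value g to g ⊕ X where X is the current total.
Stack A: need g' = 4⊕5 = 1. Options: 8−1→G=3, 8−2→G=2, 8−3→G=1, 8−6→G=2, 8−8→G=0. Hits: 1.
Stack B: need g' = 1⊕5 = 4. Options: 23−1→G=0, 23−8→G=0. Hits: 0.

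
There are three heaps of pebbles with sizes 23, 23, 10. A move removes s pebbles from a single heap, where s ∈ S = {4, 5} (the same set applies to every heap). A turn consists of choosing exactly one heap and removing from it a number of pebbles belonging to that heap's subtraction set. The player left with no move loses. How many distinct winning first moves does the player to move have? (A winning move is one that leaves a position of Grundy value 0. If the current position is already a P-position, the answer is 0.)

All heaps use S = {4, 5}:
n :  0  1  2  3  4  5  6  7  8  9 10 11 12 13 14 15 16 17 18 19 20 21 22 23
G :  0  0  0  0  1  1  1  1  2  0  0  0  0  1  1  1  1  2  0  0  0  0  1  1
Heap A: G(23) = 1.
Heap B: G(23) = 1.
Heap C: G(10) = 0.
Combined Grundy value = 1 ⊕ 1 ⊕ 0 = 0.
A winning move leaves total XOR = 0, i.e. changes one component's Grundy value g to g ⊕ X where X is the current total.
Heap A: target g' = 1⊕0 = 1, but every legal move changes the Grundy value (mex property), so 0 moves.
Heap B: target g' = 1⊕0 = 1, but every legal move changes the Grundy value (mex property), so 0 moves.
Heap C: target g' = 0⊕0 = 0, but every legal move changes the Grundy value (mex property), so 0 moves.

0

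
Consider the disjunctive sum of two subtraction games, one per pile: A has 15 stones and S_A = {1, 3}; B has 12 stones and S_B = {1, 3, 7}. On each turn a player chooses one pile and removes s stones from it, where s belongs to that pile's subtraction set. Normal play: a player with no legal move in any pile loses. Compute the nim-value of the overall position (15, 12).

1

Pile A, S = {1, 3}:
n :  0  1  2  3  4  5  6  7  8  9 10 11 12 13 14 15
G :  0  1  0  1  0  1  0  1  0  1  0  1  0  1  0  1
G_A(15) = 1.
Pile B, S = {1, 3, 7}:
n :  0  1  2  3  4  5  6  7  8  9 10 11 12
G :  0  1  0  1  0  1  0  1  0  1  0  1  0
G_B(12) = 0.
Combined Grundy value = 1 ⊕ 0 = 1.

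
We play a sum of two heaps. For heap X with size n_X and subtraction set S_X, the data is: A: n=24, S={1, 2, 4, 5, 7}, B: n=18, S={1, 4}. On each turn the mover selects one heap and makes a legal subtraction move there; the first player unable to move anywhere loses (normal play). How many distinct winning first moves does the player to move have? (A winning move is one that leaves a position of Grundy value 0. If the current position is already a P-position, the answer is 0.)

3

Heap A, S = {1, 2, 4, 5, 7}:
G(0) = 0
G(1) = mex{0} = 1
G(2) = mex{1,0} = 2
G(3) = mex{2,1} = 0
G(4) = mex{0,2,0} = 1
G(5) = mex{1,0,1,0} = 2
G(6) = mex{2,1,2,1} = 0
G(7) = mex{0,2,0,2,0} = 1
G(8) = mex{1,0,1,0,1} = 2
G(9) = mex{2,1,2,1,2} = 0
G(10) = mex{0,2,0,2,0} = 1
G(11) = mex{1,0,1,0,1} = 2
G(12) = mex{2,1,2,1,2} = 0
G(13) = mex{0,2,0,2,0} = 1
G(14) = mex{1,0,1,0,1} = 2
G(15) = mex{2,1,2,1,2} = 0
G(16) = mex{0,2,0,2,0} = 1
G(17) = mex{1,0,1,0,1} = 2
G(18) = mex{2,1,2,1,2} = 0
G(19) = mex{0,2,0,2,0} = 1
G(20) = mex{1,0,1,0,1} = 2
G(21) = mex{2,1,2,1,2} = 0
G(22) = mex{0,2,0,2,0} = 1
G(23) = mex{1,0,1,0,1} = 2
G(24) = mex{2,1,2,1,2} = 0
G_A(24) = 0.
Heap B, S = {1, 4}:
G(0) = 0
G(1) = mex{0} = 1
G(2) = mex{1} = 0
G(3) = mex{0} = 1
G(4) = mex{1,0} = 2
G(5) = mex{2,1} = 0
G(6) = mex{0,0} = 1
G(7) = mex{1,1} = 0
G(8) = mex{0,2} = 1
G(9) = mex{1,0} = 2
G(10) = mex{2,1} = 0
G(11) = mex{0,0} = 1
G(12) = mex{1,1} = 0
G(13) = mex{0,2} = 1
G(14) = mex{1,0} = 2
G(15) = mex{2,1} = 0
G(16) = mex{0,0} = 1
G(17) = mex{1,1} = 0
G(18) = mex{0,2} = 1
G_B(18) = 1.
Combined Grundy value = 0 ⊕ 1 = 1.
A winning move leaves total XOR = 0, i.e. changes one component's Grundy value g to g ⊕ X where X is the current total.
Heap A: need g' = 0⊕1 = 1. Options: 24−1→G=2, 24−2→G=1, 24−4→G=2, 24−5→G=1, 24−7→G=2. Hits: 2.
Heap B: need g' = 1⊕1 = 0. Options: 18−1→G=0, 18−4→G=2. Hits: 1.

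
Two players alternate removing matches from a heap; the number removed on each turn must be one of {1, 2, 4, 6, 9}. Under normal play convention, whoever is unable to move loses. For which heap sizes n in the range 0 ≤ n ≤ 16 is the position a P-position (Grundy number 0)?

n :  0  1  2  3  4  5  6  7  8  9 10 11 12 13 14 15 16
G :  0  1  2  0  1  2  3  4  0  1  2  0  1  2  3  4  0
P-positions are exactly the n with G(n) = 0.

0, 3, 8, 11, 16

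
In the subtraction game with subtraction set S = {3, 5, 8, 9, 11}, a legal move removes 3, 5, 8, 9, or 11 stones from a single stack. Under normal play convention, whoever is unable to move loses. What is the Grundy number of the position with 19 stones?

1

n :  0  1  2  3  4  5  6  7  8  9 10 11 12 13 14 15 16 17 18 19
G :  0  0  0  1  1  1  2  2  2  3  3  3  4  4  0  0  0  1  1  1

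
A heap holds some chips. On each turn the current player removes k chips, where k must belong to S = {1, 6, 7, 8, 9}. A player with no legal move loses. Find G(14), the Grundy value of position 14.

n :  0  1  2  3  4  5  6  7  8  9 10 11 12 13 14
G :  0  1  0  1  0  1  2  3  2  3  2  3  4  5  0

0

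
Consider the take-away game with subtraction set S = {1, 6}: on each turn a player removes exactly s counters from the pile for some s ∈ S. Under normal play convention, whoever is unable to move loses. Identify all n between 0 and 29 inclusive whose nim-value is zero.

0, 2, 4, 7, 9, 11, 14, 16, 18, 21, 23, 25, 28

n :  0  1  2  3  4  5  6  7  8  9 10 11 12 13 14 15 16 17 18 19 20 21 22 23 24 25 26 27 28 29
G :  0  1  0  1  0  1  2  0  1  0  1  0  1  2  0  1  0  1  0  1  2  0  1  0  1  0  1  2  0  1
P-positions are exactly the n with G(n) = 0.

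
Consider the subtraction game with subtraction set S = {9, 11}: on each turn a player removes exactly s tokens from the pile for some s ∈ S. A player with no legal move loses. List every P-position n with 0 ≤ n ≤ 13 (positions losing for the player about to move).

G(0) = 0
G(1) = mex{} = 0
G(2) = mex{} = 0
G(3) = mex{} = 0
G(4) = mex{} = 0
G(5) = mex{} = 0
G(6) = mex{} = 0
G(7) = mex{} = 0
G(8) = mex{} = 0
G(9) = mex{0} = 1
G(10) = mex{0} = 1
G(11) = mex{0,0} = 1
G(12) = mex{0,0} = 1
G(13) = mex{0,0} = 1
P-positions are exactly the n with G(n) = 0.

0, 1, 2, 3, 4, 5, 6, 7, 8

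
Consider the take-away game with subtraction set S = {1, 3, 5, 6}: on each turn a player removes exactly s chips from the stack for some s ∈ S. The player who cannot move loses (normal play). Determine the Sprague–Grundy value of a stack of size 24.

G(0) = 0
G(1) = mex{0} = 1
G(2) = mex{1} = 0
G(3) = mex{0,0} = 1
G(4) = mex{1,1} = 0
G(5) = mex{0,0,0} = 1
G(6) = mex{1,1,1,0} = 2
G(7) = mex{2,0,0,1} = 3
G(8) = mex{3,1,1,0} = 2
G(9) = mex{2,2,0,1} = 3
G(10) = mex{3,3,1,0} = 2
G(11) = mex{2,2,2,1} = 0
G(12) = mex{0,3,3,2} = 1
G(13) = mex{1,2,2,3} = 0
G(14) = mex{0,0,3,2} = 1
G(15) = mex{1,1,2,3} = 0
G(16) = mex{0,0,0,2} = 1
G(17) = mex{1,1,1,0} = 2
G(18) = mex{2,0,0,1} = 3
G(19) = mex{3,1,1,0} = 2
G(20) = mex{2,2,0,1} = 3
G(21) = mex{3,3,1,0} = 2
G(22) = mex{2,2,2,1} = 0
G(23) = mex{0,3,3,2} = 1
G(24) = mex{1,2,2,3} = 0

0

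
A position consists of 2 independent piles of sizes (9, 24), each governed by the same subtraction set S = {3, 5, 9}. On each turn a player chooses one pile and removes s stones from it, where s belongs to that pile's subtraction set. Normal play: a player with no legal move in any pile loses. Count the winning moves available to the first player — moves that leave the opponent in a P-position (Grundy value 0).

1

All piles use S = {3, 5, 9}:
G(0) = 0
G(1) = mex{} = 0
G(2) = mex{} = 0
G(3) = mex{0} = 1
G(4) = mex{0} = 1
G(5) = mex{0,0} = 1
G(6) = mex{1,0} = 2
G(7) = mex{1,0} = 2
G(8) = mex{1,1} = 0
G(9) = mex{2,1,0} = 3
G(10) = mex{2,1,0} = 3
G(11) = mex{0,2,0} = 1
G(12) = mex{3,2,1} = 0
G(13) = mex{3,0,1} = 2
G(14) = mex{1,3,1} = 0
G(15) = mex{0,3,2} = 1
G(16) = mex{2,1,2} = 0
G(17) = mex{0,0,0} = 1
G(18) = mex{1,2,3} = 0
G(19) = mex{0,0,3} = 1
G(20) = mex{1,1,1} = 0
G(21) = mex{0,0,0} = 1
G(22) = mex{1,1,2} = 0
G(23) = mex{0,0,0} = 1
G(24) = mex{1,1,1} = 0
Pile A: G(9) = 3.
Pile B: G(24) = 0.
Combined Grundy value = 3 ⊕ 0 = 3.
A winning move leaves total XOR = 0, i.e. changes one component's Grundy value g to g ⊕ X where X is the current total.
Pile A: need g' = 3⊕3 = 0. Options: 9−3→G=2, 9−5→G=1, 9−9→G=0. Hits: 1.
Pile B: need g' = 0⊕3 = 3. Options: 24−3→G=1, 24−5→G=1, 24−9→G=1. Hits: 0.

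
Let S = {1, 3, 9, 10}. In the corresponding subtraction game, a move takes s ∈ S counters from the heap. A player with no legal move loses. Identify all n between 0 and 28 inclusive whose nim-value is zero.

0, 2, 4, 6, 8, 19, 21, 23, 25, 27

n :  0  1  2  3  4  5  6  7  8  9 10 11 12 13 14 15 16 17 18 19 20 21 22 23 24 25 26 27 28
G :  0  1  0  1  0  1  0  1  0  1  2  3  2  3  2  3  2  3  2  0  1  0  1  0  1  0  1  0  1
P-positions are exactly the n with G(n) = 0.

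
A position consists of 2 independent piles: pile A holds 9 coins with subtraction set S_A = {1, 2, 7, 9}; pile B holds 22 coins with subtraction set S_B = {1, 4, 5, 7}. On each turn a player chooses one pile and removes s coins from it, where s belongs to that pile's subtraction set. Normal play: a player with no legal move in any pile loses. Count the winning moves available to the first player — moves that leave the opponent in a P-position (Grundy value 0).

4

Pile A, S = {1, 2, 7, 9}:
n : 0 1 2 3 4 5 6 7 8 9
G : 0 1 2 0 1 2 0 1 2 3
G_A(9) = 3.
Pile B, S = {1, 4, 5, 7}:
G(0) = 0
G(1) = mex{0} = 1
G(2) = mex{1} = 0
G(3) = mex{0} = 1
G(4) = mex{1,0} = 2
G(5) = mex{2,1,0} = 3
G(6) = mex{3,0,1} = 2
G(7) = mex{2,1,0,0} = 3
G(8) = mex{3,2,1,1} = 0
G(9) = mex{0,3,2,0} = 1
G(10) = mex{1,2,3,1} = 0
G(11) = mex{0,3,2,2} = 1
G(12) = mex{1,0,3,3} = 2
G(13) = mex{2,1,0,2} = 3
G(14) = mex{3,0,1,3} = 2
G(15) = mex{2,1,0,0} = 3
G(16) = mex{3,2,1,1} = 0
G(17) = mex{0,3,2,0} = 1
G(18) = mex{1,2,3,1} = 0
G(19) = mex{0,3,2,2} = 1
G(20) = mex{1,0,3,3} = 2
G(21) = mex{2,1,0,2} = 3
G(22) = mex{3,0,1,3} = 2
G_B(22) = 2.
Combined Grundy value = 3 ⊕ 2 = 1.
A winning move leaves total XOR = 0, i.e. changes one component's Grundy value g to g ⊕ X where X is the current total.
Pile A: need g' = 3⊕1 = 2. Options: 9−1→G=2, 9−2→G=1, 9−7→G=2, 9−9→G=0. Hits: 2.
Pile B: need g' = 2⊕1 = 3. Options: 22−1→G=3, 22−4→G=0, 22−5→G=1, 22−7→G=3. Hits: 2.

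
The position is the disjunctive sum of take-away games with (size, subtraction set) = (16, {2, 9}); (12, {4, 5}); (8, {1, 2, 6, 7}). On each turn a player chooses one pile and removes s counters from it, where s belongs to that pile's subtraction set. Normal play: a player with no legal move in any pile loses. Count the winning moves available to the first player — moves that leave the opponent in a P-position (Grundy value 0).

0

Pile A, S = {2, 9}:
n :  0  1  2  3  4  5  6  7  8  9 10 11 12 13 14 15 16
G :  0  0  1  1  0  0  1  1  0  2  1  0  0  1  1  0  0
G_A(16) = 0.
Pile B, S = {4, 5}:
G(0) = 0
G(1) = mex{} = 0
G(2) = mex{} = 0
G(3) = mex{} = 0
G(4) = mex{0} = 1
G(5) = mex{0,0} = 1
G(6) = mex{0,0} = 1
G(7) = mex{0,0} = 1
G(8) = mex{1,0} = 2
G(9) = mex{1,1} = 0
G(10) = mex{1,1} = 0
G(11) = mex{1,1} = 0
G(12) = mex{2,1} = 0
G_B(12) = 0.
Pile C, S = {1, 2, 6, 7}:
n : 0 1 2 3 4 5 6 7 8
G : 0 1 2 0 1 2 3 4 0
G_C(8) = 0.
Combined Grundy value = 0 ⊕ 0 ⊕ 0 = 0.
A winning move leaves total XOR = 0, i.e. changes one component's Grundy value g to g ⊕ X where X is the current total.
Pile A: target g' = 0⊕0 = 0, but every legal move changes the Grundy value (mex property), so 0 moves.
Pile B: target g' = 0⊕0 = 0, but every legal move changes the Grundy value (mex property), so 0 moves.
Pile C: target g' = 0⊕0 = 0, but every legal move changes the Grundy value (mex property), so 0 moves.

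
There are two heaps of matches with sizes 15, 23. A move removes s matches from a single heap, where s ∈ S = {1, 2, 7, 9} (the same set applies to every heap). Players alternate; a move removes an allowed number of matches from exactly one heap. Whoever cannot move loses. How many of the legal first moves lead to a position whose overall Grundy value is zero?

0

All heaps use S = {1, 2, 7, 9}:
n :  0  1  2  3  4  5  6  7  8  9 10 11 12 13 14 15 16 17 18 19 20 21 22 23
G :  0  1  2  0  1  2  0  1  2  3  4  0  1  2  0  1  2  0  1  2  3  4  0  1
Heap A: G(15) = 1.
Heap B: G(23) = 1.
Combined Grundy value = 1 ⊕ 1 = 0.
A winning move leaves total XOR = 0, i.e. changes one component's Grundy value g to g ⊕ X where X is the current total.
Heap A: target g' = 1⊕0 = 1, but every legal move changes the Grundy value (mex property), so 0 moves.
Heap B: target g' = 1⊕0 = 1, but every legal move changes the Grundy value (mex property), so 0 moves.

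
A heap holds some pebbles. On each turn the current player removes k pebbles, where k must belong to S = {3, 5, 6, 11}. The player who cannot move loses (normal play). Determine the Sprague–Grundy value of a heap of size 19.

G(0) = 0
G(1) = mex{} = 0
G(2) = mex{} = 0
G(3) = mex{0} = 1
G(4) = mex{0} = 1
G(5) = mex{0,0} = 1
G(6) = mex{1,0,0} = 2
G(7) = mex{1,0,0} = 2
G(8) = mex{1,1,0} = 2
G(9) = mex{2,1,1} = 0
G(10) = mex{2,1,1} = 0
G(11) = mex{2,2,1,0} = 3
G(12) = mex{0,2,2,0} = 1
G(13) = mex{0,2,2,0} = 1
G(14) = mex{3,0,2,1} = 4
G(15) = mex{1,0,0,1} = 2
G(16) = mex{1,3,0,1} = 2
G(17) = mex{4,1,3,2} = 0
G(18) = mex{2,1,1,2} = 0
G(19) = mex{2,4,1,2} = 0

0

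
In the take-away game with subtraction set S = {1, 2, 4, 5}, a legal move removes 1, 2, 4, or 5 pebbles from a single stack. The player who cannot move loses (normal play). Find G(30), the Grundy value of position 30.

G(0) = 0
G(1) = mex{0} = 1
G(2) = mex{1,0} = 2
G(3) = mex{2,1} = 0
G(4) = mex{0,2,0} = 1
G(5) = mex{1,0,1,0} = 2
G(6) = mex{2,1,2,1} = 0
G(7) = mex{0,2,0,2} = 1
G(8) = mex{1,0,1,0} = 2
G(9) = mex{2,1,2,1} = 0
G(10) = mex{0,2,0,2} = 1
G(11) = mex{1,0,1,0} = 2
G(12) = mex{2,1,2,1} = 0
G(13) = mex{0,2,0,2} = 1
G(14) = mex{1,0,1,0} = 2
G(15) = mex{2,1,2,1} = 0
G(16) = mex{0,2,0,2} = 1
G(17) = mex{1,0,1,0} = 2
G(18) = mex{2,1,2,1} = 0
G(19) = mex{0,2,0,2} = 1
G(20) = mex{1,0,1,0} = 2
G(21) = mex{2,1,2,1} = 0
G(22) = mex{0,2,0,2} = 1
G(23) = mex{1,0,1,0} = 2
G(24) = mex{2,1,2,1} = 0
G(25) = mex{0,2,0,2} = 1
G(26) = mex{1,0,1,0} = 2
G(27) = mex{2,1,2,1} = 0
G(28) = mex{0,2,0,2} = 1
G(29) = mex{1,0,1,0} = 2
G(30) = mex{2,1,2,1} = 0

0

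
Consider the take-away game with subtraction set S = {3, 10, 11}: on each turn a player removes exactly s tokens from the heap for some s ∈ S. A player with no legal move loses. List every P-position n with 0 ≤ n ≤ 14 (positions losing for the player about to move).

0, 1, 2, 6, 7, 8, 14

G(0) = 0
G(1) = mex{} = 0
G(2) = mex{} = 0
G(3) = mex{0} = 1
G(4) = mex{0} = 1
G(5) = mex{0} = 1
G(6) = mex{1} = 0
G(7) = mex{1} = 0
G(8) = mex{1} = 0
G(9) = mex{0} = 1
G(10) = mex{0,0} = 1
G(11) = mex{0,0,0} = 1
G(12) = mex{1,0,0} = 2
G(13) = mex{1,1,0} = 2
G(14) = mex{1,1,1} = 0
P-positions are exactly the n with G(n) = 0.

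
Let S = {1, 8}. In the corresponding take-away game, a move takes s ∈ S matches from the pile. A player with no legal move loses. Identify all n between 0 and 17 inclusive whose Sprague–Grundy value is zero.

0, 2, 4, 6, 9, 11, 13, 15

G(0) = 0
G(1) = mex{0} = 1
G(2) = mex{1} = 0
G(3) = mex{0} = 1
G(4) = mex{1} = 0
G(5) = mex{0} = 1
G(6) = mex{1} = 0
G(7) = mex{0} = 1
G(8) = mex{1,0} = 2
G(9) = mex{2,1} = 0
G(10) = mex{0,0} = 1
G(11) = mex{1,1} = 0
G(12) = mex{0,0} = 1
G(13) = mex{1,1} = 0
G(14) = mex{0,0} = 1
G(15) = mex{1,1} = 0
G(16) = mex{0,2} = 1
G(17) = mex{1,0} = 2
P-positions are exactly the n with G(n) = 0.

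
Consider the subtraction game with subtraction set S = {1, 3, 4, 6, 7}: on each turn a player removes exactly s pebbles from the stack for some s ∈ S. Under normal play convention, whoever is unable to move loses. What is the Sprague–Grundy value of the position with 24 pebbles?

2

n :  0  1  2  3  4  5  6  7  8  9 10 11 12 13 14 15 16 17 18 19 20 21 22 23 24
G :  0  1  0  1  2  3  2  3  4  5  0  1  0  1  2  3  2  3  4  5  0  1  0  1  2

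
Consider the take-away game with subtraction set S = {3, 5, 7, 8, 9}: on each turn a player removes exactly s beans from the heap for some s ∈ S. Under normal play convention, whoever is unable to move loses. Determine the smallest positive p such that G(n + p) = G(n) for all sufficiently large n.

12

n :  0  1  2  3  4  5  6  7  8  9 10 11 12 13 14 15 16 17 18 19 20 21 22 23 24 25
G :  0  0  0  1  1  1  2  2  2  3  3  3  0  0  0  1  1  1  2  2  2  3  3  3  0  0
G(n+12) = G(n) holds for n = 0,…,8 (a full window of length max(S) = 9), so the sequence is purely periodic with period 12.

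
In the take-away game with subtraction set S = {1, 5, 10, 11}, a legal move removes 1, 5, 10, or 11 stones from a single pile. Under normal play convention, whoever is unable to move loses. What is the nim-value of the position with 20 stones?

n :  0  1  2  3  4  5  6  7  8  9 10 11 12 13 14 15 16 17 18 19 20
G :  0  1  0  1  0  1  0  1  0  1  2  3  2  3  2  3  2  3  2  3  0

0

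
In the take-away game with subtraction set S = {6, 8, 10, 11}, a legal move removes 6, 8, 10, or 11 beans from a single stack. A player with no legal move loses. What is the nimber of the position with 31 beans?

n :  0  1  2  3  4  5  6  7  8  9 10 11 12 13 14 15 16 17 18 19 20 21 22 23 24 25 26 27 28 29 30 31
G :  0  0  0  0  0  0  1  1  1  1  1  1  2  2  2  2  2  0  0  0  0  0  0  1  1  1  1  1  1  2  2  2

2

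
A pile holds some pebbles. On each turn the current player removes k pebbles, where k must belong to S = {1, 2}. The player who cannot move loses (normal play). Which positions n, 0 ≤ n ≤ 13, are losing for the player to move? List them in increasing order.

0, 3, 6, 9, 12

n :  0  1  2  3  4  5  6  7  8  9 10 11 12 13
G :  0  1  2  0  1  2  0  1  2  0  1  2  0  1
P-positions are exactly the n with G(n) = 0.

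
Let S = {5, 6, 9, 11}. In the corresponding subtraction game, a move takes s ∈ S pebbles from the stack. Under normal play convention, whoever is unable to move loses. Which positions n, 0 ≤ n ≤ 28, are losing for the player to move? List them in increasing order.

0, 1, 2, 3, 4, 16, 17, 18, 19, 20

n :  0  1  2  3  4  5  6  7  8  9 10 11 12 13 14 15 16 17 18 19 20 21 22 23 24 25 26 27 28
G :  0  0  0  0  0  1  1  1  1  1  2  2  2  2  2  3  0  0  0  0  0  1  1  1  1  1  2  2  2
P-positions are exactly the n with G(n) = 0.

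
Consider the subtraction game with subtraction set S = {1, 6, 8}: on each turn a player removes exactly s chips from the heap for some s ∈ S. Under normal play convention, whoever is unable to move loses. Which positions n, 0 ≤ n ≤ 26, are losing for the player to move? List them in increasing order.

G(0) = 0
G(1) = mex{0} = 1
G(2) = mex{1} = 0
G(3) = mex{0} = 1
G(4) = mex{1} = 0
G(5) = mex{0} = 1
G(6) = mex{1,0} = 2
G(7) = mex{2,1} = 0
G(8) = mex{0,0,0} = 1
G(9) = mex{1,1,1} = 0
G(10) = mex{0,0,0} = 1
G(11) = mex{1,1,1} = 0
G(12) = mex{0,2,0} = 1
G(13) = mex{1,0,1} = 2
G(14) = mex{2,1,2} = 0
G(15) = mex{0,0,0} = 1
G(16) = mex{1,1,1} = 0
G(17) = mex{0,0,0} = 1
G(18) = mex{1,1,1} = 0
G(19) = mex{0,2,0} = 1
G(20) = mex{1,0,1} = 2
G(21) = mex{2,1,2} = 0
G(22) = mex{0,0,0} = 1
G(23) = mex{1,1,1} = 0
G(24) = mex{0,0,0} = 1
G(25) = mex{1,1,1} = 0
G(26) = mex{0,2,0} = 1
P-positions are exactly the n with G(n) = 0.

0, 2, 4, 7, 9, 11, 14, 16, 18, 21, 23, 25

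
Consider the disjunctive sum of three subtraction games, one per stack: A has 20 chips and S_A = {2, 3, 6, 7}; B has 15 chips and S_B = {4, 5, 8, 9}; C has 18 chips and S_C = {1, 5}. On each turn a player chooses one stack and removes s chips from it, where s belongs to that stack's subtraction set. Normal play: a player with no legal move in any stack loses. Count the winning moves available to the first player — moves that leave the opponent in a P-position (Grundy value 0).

Stack A, S = {2, 3, 6, 7}:
n :  0  1  2  3  4  5  6  7  8  9 10 11 12 13 14 15 16 17 18 19 20
G :  0  0  1  1  2  0  3  1  2  0  0  1  1  2  0  3  1  2  0  0  1
G_A(20) = 1.
Stack B, S = {4, 5, 8, 9}:
G(0) = 0
G(1) = mex{} = 0
G(2) = mex{} = 0
G(3) = mex{} = 0
G(4) = mex{0} = 1
G(5) = mex{0,0} = 1
G(6) = mex{0,0} = 1
G(7) = mex{0,0} = 1
G(8) = mex{1,0,0} = 2
G(9) = mex{1,1,0,0} = 2
G(10) = mex{1,1,0,0} = 2
G(11) = mex{1,1,0,0} = 2
G(12) = mex{2,1,1,0} = 3
G(13) = mex{2,2,1,1} = 0
G(14) = mex{2,2,1,1} = 0
G(15) = mex{2,2,1,1} = 0
G_B(15) = 0.
Stack C, S = {1, 5}:
G(0) = 0
G(1) = mex{0} = 1
G(2) = mex{1} = 0
G(3) = mex{0} = 1
G(4) = mex{1} = 0
G(5) = mex{0,0} = 1
G(6) = mex{1,1} = 0
G(7) = mex{0,0} = 1
G(8) = mex{1,1} = 0
G(9) = mex{0,0} = 1
G(10) = mex{1,1} = 0
G(11) = mex{0,0} = 1
G(12) = mex{1,1} = 0
G(13) = mex{0,0} = 1
G(14) = mex{1,1} = 0
G(15) = mex{0,0} = 1
G(16) = mex{1,1} = 0
G(17) = mex{0,0} = 1
G(18) = mex{1,1} = 0
G_C(18) = 0.
Combined Grundy value = 1 ⊕ 0 ⊕ 0 = 1.
A winning move leaves total XOR = 0, i.e. changes one component's Grundy value g to g ⊕ X where X is the current total.
Stack A: need g' = 1⊕1 = 0. Options: 20−2→G=0, 20−3→G=2, 20−6→G=0, 20−7→G=2. Hits: 2.
Stack B: need g' = 0⊕1 = 1. Options: 15−4→G=2, 15−5→G=2, 15−8→G=1, 15−9→G=1. Hits: 2.
Stack C: need g' = 0⊕1 = 1. Options: 18−1→G=1, 18−5→G=1. Hits: 2.

6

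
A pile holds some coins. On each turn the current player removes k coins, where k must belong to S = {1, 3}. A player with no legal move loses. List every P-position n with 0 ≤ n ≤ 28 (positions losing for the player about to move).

0, 2, 4, 6, 8, 10, 12, 14, 16, 18, 20, 22, 24, 26, 28

n :  0  1  2  3  4  5  6  7  8  9 10 11 12 13 14 15 16 17 18 19 20 21 22 23 24 25 26 27 28
G :  0  1  0  1  0  1  0  1  0  1  0  1  0  1  0  1  0  1  0  1  0  1  0  1  0  1  0  1  0
P-positions are exactly the n with G(n) = 0.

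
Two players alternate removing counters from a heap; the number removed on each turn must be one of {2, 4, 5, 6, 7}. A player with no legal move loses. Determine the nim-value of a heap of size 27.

n :  0  1  2  3  4  5  6  7  8  9 10 11 12 13 14 15 16 17 18 19 20 21 22 23 24 25 26 27
G :  0  0  1  1  2  2  3  3  4  0  0  1  1  2  2  3  3  4  0  0  1  1  2  2  3  3  4  0

0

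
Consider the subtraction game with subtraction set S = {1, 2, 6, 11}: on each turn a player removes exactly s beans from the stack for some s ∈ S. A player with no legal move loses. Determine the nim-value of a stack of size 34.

0

G(0) = 0
G(1) = mex{0} = 1
G(2) = mex{1,0} = 2
G(3) = mex{2,1} = 0
G(4) = mex{0,2} = 1
G(5) = mex{1,0} = 2
G(6) = mex{2,1,0} = 3
G(7) = mex{3,2,1} = 0
G(8) = mex{0,3,2} = 1
G(9) = mex{1,0,0} = 2
G(10) = mex{2,1,1} = 0
G(11) = mex{0,2,2,0} = 1
G(12) = mex{1,0,3,1} = 2
G(13) = mex{2,1,0,2} = 3
G(14) = mex{3,2,1,0} = 4
G(15) = mex{4,3,2,1} = 0
G(16) = mex{0,4,0,2} = 1
G(17) = mex{1,0,1,3} = 2
G(18) = mex{2,1,2,0} = 3
G(19) = mex{3,2,3,1} = 0
G(20) = mex{0,3,4,2} = 1
G(21) = mex{1,0,0,0} = 2
G(22) = mex{2,1,1,1} = 0
G(23) = mex{0,2,2,2} = 1
G(24) = mex{1,0,3,3} = 2
G(25) = mex{2,1,0,4} = 3
G(26) = mex{3,2,1,0} = 4
G(27) = mex{4,3,2,1} = 0
G(28) = mex{0,4,0,2} = 1
G(29) = mex{1,0,1,3} = 2
G(30) = mex{2,1,2,0} = 3
G(31) = mex{3,2,3,1} = 0
G(32) = mex{0,3,4,2} = 1
G(33) = mex{1,0,0,0} = 2
G(34) = mex{2,1,1,1} = 0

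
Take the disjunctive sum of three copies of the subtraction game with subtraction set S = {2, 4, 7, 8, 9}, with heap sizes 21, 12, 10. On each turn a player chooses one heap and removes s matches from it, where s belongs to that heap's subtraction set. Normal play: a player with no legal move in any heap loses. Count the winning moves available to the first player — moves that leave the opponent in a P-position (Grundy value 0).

All heaps use S = {2, 4, 7, 8, 9}:
n :  0  1  2  3  4  5  6  7  8  9 10 11 12 13 14 15 16 17 18 19 20 21
G :  0  0  1  1  2  2  0  3  1  4  2  0  0  1  1  2  2  0  3  1  4  2
Heap A: G(21) = 2.
Heap B: G(12) = 0.
Heap C: G(10) = 2.
Combined Grundy value = 2 ⊕ 0 ⊕ 2 = 0.
A winning move leaves total XOR = 0, i.e. changes one component's Grundy value g to g ⊕ X where X is the current total.
Heap A: target g' = 2⊕0 = 2, but every legal move changes the Grundy value (mex property), so 0 moves.
Heap B: target g' = 0⊕0 = 0, but every legal move changes the Grundy value (mex property), so 0 moves.
Heap C: target g' = 2⊕0 = 2, but every legal move changes the Grundy value (mex property), so 0 moves.

0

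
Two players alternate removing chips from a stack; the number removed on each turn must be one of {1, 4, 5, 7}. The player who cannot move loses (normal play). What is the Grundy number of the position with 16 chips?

0

G(0) = 0
G(1) = mex{0} = 1
G(2) = mex{1} = 0
G(3) = mex{0} = 1
G(4) = mex{1,0} = 2
G(5) = mex{2,1,0} = 3
G(6) = mex{3,0,1} = 2
G(7) = mex{2,1,0,0} = 3
G(8) = mex{3,2,1,1} = 0
G(9) = mex{0,3,2,0} = 1
G(10) = mex{1,2,3,1} = 0
G(11) = mex{0,3,2,2} = 1
G(12) = mex{1,0,3,3} = 2
G(13) = mex{2,1,0,2} = 3
G(14) = mex{3,0,1,3} = 2
G(15) = mex{2,1,0,0} = 3
G(16) = mex{3,2,1,1} = 0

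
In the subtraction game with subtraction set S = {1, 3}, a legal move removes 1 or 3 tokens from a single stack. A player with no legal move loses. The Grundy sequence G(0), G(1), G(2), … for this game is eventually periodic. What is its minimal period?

n :  0  1  2  3  4  5  6  7  8  9 10 11 12 13 14
G :  0  1  0  1  0  1  0  1  0  1  0  1  0  1  0
G(n+2) = G(n) holds for n = 0,…,2 (a full window of length max(S) = 3), so the sequence is purely periodic with period 2.

2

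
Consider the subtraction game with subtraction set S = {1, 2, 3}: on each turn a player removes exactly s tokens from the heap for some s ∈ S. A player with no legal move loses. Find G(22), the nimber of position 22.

2

n :  0  1  2  3  4  5  6  7  8  9 10 11 12 13 14 15 16 17 18 19 20 21 22
G :  0  1  2  3  0  1  2  3  0  1  2  3  0  1  2  3  0  1  2  3  0  1  2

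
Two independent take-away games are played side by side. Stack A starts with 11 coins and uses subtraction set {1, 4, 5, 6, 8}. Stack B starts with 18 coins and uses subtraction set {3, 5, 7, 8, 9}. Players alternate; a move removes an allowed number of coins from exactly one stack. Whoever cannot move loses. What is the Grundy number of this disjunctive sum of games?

2

Stack A, S = {1, 4, 5, 6, 8}:
n :  0  1  2  3  4  5  6  7  8  9 10 11
G :  0  1  0  1  2  3  2  3  4  0  1  0
G_A(11) = 0.
Stack B, S = {3, 5, 7, 8, 9}:
n :  0  1  2  3  4  5  6  7  8  9 10 11 12 13 14 15 16 17 18
G :  0  0  0  1  1  1  2  2  2  3  3  3  0  0  0  1  1  1  2
G_B(18) = 2.
Combined Grundy value = 0 ⊕ 2 = 2.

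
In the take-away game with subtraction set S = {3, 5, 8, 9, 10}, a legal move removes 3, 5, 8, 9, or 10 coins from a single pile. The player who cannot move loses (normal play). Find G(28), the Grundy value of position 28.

0

G(0) = 0
G(1) = mex{} = 0
G(2) = mex{} = 0
G(3) = mex{0} = 1
G(4) = mex{0} = 1
G(5) = mex{0,0} = 1
G(6) = mex{1,0} = 2
G(7) = mex{1,0} = 2
G(8) = mex{1,1,0} = 2
G(9) = mex{2,1,0,0} = 3
G(10) = mex{2,1,0,0,0} = 3
G(11) = mex{2,2,1,0,0} = 3
G(12) = mex{3,2,1,1,0} = 4
G(13) = mex{3,2,1,1,1} = 0
G(14) = mex{3,3,2,1,1} = 0
G(15) = mex{4,3,2,2,1} = 0
G(16) = mex{0,3,2,2,2} = 1
G(17) = mex{0,4,3,2,2} = 1
G(18) = mex{0,0,3,3,2} = 1
G(19) = mex{1,0,3,3,3} = 2
G(20) = mex{1,0,4,3,3} = 2
G(21) = mex{1,1,0,4,3} = 2
G(22) = mex{2,1,0,0,4} = 3
G(23) = mex{2,1,0,0,0} = 3
G(24) = mex{2,2,1,0,0} = 3
G(25) = mex{3,2,1,1,0} = 4
G(26) = mex{3,2,1,1,1} = 0
G(27) = mex{3,3,2,1,1} = 0
G(28) = mex{4,3,2,2,1} = 0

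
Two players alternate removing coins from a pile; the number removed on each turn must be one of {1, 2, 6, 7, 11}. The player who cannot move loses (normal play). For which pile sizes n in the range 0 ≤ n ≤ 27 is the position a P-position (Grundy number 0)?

n :  0  1  2  3  4  5  6  7  8  9 10 11 12 13 14 15 16 17 18 19 20 21 22 23 24 25 26 27
G :  0  1  2  0  1  2  3  4  0  1  2  3  0  1  2  3  0  1  2  3  0  1  2  3  0  1  2  3
P-positions are exactly the n with G(n) = 0.

0, 3, 8, 12, 16, 20, 24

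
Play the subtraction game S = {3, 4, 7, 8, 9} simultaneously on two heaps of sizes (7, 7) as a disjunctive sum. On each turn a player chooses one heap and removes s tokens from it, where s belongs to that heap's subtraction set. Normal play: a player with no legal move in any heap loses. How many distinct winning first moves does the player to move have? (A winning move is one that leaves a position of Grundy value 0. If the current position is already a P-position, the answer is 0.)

0

All heaps use S = {3, 4, 7, 8, 9}:
G(0) = 0
G(1) = mex{} = 0
G(2) = mex{} = 0
G(3) = mex{0} = 1
G(4) = mex{0,0} = 1
G(5) = mex{0,0} = 1
G(6) = mex{1,0} = 2
G(7) = mex{1,1,0} = 2
Heap A: G(7) = 2.
Heap B: G(7) = 2.
Combined Grundy value = 2 ⊕ 2 = 0.
A winning move leaves total XOR = 0, i.e. changes one component's Grundy value g to g ⊕ X where X is the current total.
Heap A: target g' = 2⊕0 = 2, but every legal move changes the Grundy value (mex property), so 0 moves.
Heap B: target g' = 2⊕0 = 2, but every legal move changes the Grundy value (mex property), so 0 moves.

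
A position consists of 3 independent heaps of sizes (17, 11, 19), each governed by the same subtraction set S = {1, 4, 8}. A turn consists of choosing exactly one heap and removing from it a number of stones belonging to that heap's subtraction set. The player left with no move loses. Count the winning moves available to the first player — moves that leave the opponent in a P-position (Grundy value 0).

All heaps use S = {1, 4, 8}:
G(0) = 0
G(1) = mex{0} = 1
G(2) = mex{1} = 0
G(3) = mex{0} = 1
G(4) = mex{1,0} = 2
G(5) = mex{2,1} = 0
G(6) = mex{0,0} = 1
G(7) = mex{1,1} = 0
G(8) = mex{0,2,0} = 1
G(9) = mex{1,0,1} = 2
G(10) = mex{2,1,0} = 3
G(11) = mex{3,0,1} = 2
G(12) = mex{2,1,2} = 0
G(13) = mex{0,2,0} = 1
G(14) = mex{1,3,1} = 0
G(15) = mex{0,2,0} = 1
G(16) = mex{1,0,1} = 2
G(17) = mex{2,1,2} = 0
G(18) = mex{0,0,3} = 1
G(19) = mex{1,1,2} = 0
Heap A: G(17) = 0.
Heap B: G(11) = 2.
Heap C: G(19) = 0.
Combined Grundy value = 0 ⊕ 2 ⊕ 0 = 2.
A winning move leaves total XOR = 0, i.e. changes one component's Grundy value g to g ⊕ X where X is the current total.
Heap A: need g' = 0⊕2 = 2. Options: 17−1→G=2, 17−4→G=1, 17−8→G=2. Hits: 2.
Heap B: need g' = 2⊕2 = 0. Options: 11−1→G=3, 11−4→G=0, 11−8→G=1. Hits: 1.
Heap C: need g' = 0⊕2 = 2. Options: 19−1→G=1, 19−4→G=1, 19−8→G=2. Hits: 1.

4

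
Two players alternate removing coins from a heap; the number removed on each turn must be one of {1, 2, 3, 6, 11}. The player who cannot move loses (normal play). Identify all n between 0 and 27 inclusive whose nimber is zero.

n :  0  1  2  3  4  5  6  7  8  9 10 11 12 13 14 15 16 17 18 19 20 21 22 23 24 25 26 27
G :  0  1  2  3  0  1  2  3  0  1  2  3  0  1  2  3  0  1  2  3  0  1  2  3  0  1  2  3
P-positions are exactly the n with G(n) = 0.

0, 4, 8, 12, 16, 20, 24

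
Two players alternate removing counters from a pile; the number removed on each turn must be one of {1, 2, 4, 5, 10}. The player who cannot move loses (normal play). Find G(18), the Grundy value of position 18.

0

n :  0  1  2  3  4  5  6  7  8  9 10 11 12 13 14 15 16 17 18
G :  0  1  2  0  1  2  0  1  2  0  1  2  0  1  2  0  1  2  0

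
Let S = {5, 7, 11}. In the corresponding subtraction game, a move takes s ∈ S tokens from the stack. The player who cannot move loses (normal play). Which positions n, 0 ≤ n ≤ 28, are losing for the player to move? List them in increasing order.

n :  0  1  2  3  4  5  6  7  8  9 10 11 12 13 14 15 16 17 18 19 20 21 22 23 24 25 26 27 28
G :  0  0  0  0  0  1  1  1  1  1  2  2  2  2  2  3  0  0  0  0  0  1  1  1  1  1  2  2  2
P-positions are exactly the n with G(n) = 0.

0, 1, 2, 3, 4, 16, 17, 18, 19, 20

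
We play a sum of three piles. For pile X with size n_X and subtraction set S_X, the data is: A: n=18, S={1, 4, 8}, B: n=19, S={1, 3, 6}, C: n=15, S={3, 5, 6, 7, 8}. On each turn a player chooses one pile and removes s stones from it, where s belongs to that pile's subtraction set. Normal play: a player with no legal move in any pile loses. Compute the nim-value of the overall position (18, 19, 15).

1

Pile A, S = {1, 4, 8}:
n :  0  1  2  3  4  5  6  7  8  9 10 11 12 13 14 15 16 17 18
G :  0  1  0  1  2  0  1  0  1  2  3  2  0  1  0  1  2  0  1
G_A(18) = 1.
Pile B, S = {1, 3, 6}:
G(0) = 0
G(1) = mex{0} = 1
G(2) = mex{1} = 0
G(3) = mex{0,0} = 1
G(4) = mex{1,1} = 0
G(5) = mex{0,0} = 1
G(6) = mex{1,1,0} = 2
G(7) = mex{2,0,1} = 3
G(8) = mex{3,1,0} = 2
G(9) = mex{2,2,1} = 0
G(10) = mex{0,3,0} = 1
G(11) = mex{1,2,1} = 0
G(12) = mex{0,0,2} = 1
G(13) = mex{1,1,3} = 0
G(14) = mex{0,0,2} = 1
G(15) = mex{1,1,0} = 2
G(16) = mex{2,0,1} = 3
G(17) = mex{3,1,0} = 2
G(18) = mex{2,2,1} = 0
G(19) = mex{0,3,0} = 1
G_B(19) = 1.
Pile C, S = {3, 5, 6, 7, 8}:
n :  0  1  2  3  4  5  6  7  8  9 10 11 12 13 14 15
G :  0  0  0  1  1  1  2  2  2  3  3  0  0  0  1  1
G_C(15) = 1.
Combined Grundy value = 1 ⊕ 1 ⊕ 1 = 1.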